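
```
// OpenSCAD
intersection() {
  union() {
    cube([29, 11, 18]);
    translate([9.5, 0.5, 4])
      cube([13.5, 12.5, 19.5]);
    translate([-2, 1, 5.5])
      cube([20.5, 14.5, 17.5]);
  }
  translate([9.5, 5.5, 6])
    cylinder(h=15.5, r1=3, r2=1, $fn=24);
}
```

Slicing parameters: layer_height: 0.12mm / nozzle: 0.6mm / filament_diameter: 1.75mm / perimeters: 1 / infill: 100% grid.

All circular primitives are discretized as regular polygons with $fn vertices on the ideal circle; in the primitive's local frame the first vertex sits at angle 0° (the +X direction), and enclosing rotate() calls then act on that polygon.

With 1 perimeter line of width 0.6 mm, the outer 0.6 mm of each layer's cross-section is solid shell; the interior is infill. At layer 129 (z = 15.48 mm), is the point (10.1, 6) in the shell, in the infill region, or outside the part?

At z = 15.48 mm: the cube (footprint 29×11) is included at this height; the 13.5×12.5 cube at (9.5, 0.5) contributes its full rectangle; the cube at (-2, 1) (footprint 20.5×14.5) is included at this height; Merging all regions: the regions partially overlap (shared area 344.75 mm²), so overlapping operands fuse into one piece — 1 connected region; the cone at (9.5, 5.5) contributes a regular 24-gon of circumradius 1.777 (interpolated between r1=3 and r2=1 at t=0.612); Keeping only the common overlap: the cone at (9.5, 5.5) lies inside the result so far, so the common part is the cone at (9.5, 5.5) itself — 1 connected region. Overall, the cross-section is a single solid region. The nearest boundary edge runs (10.76, 6.76)→(11.04, 6.39); distance from the point to it = 0.98 mm. The point is inside the cross-section and 0.98 mm from the nearest boundary — more than the 0.6 mm shell width (1 × 0.6), so it's in the infill interior.

infill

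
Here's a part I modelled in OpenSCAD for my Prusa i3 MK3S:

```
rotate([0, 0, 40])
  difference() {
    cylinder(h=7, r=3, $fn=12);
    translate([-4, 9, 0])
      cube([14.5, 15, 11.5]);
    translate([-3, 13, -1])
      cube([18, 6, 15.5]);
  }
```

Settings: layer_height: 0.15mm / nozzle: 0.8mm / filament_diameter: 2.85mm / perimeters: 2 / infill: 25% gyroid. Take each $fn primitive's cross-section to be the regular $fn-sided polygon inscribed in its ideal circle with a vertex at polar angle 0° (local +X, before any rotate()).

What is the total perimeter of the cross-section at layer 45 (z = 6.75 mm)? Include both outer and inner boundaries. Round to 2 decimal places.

At z = 6.75 mm: the cylinder: section is a regular 12-gon, circumradius r=3 (perimeter = 2·12·3.000·sin(180°/12) = 18.63 mm); the cube at (-4, 9) is present — its section is the full 14.5×15 rectangle (perimeter 59.00 mm); the cube at (-3, 13) (footprint 18×6) is included at this height (perimeter 48.00 mm); Subtracting the remaining from the first: starting from the r=3 cylinder, the 14.5×15 cube at (-4, 9) misses the remaining region (no effect); the 18×6 cube at (-3, 13) misses the remaining region (no effect) — boundary = 18.63 mm; (rotated 40° about Z; rotation is an isometry so areas/perimeters/island counts are preserved). Overall, the cross-section is a single solid region. Total boundary length (outer) = 18.63 mm.

18.63 mm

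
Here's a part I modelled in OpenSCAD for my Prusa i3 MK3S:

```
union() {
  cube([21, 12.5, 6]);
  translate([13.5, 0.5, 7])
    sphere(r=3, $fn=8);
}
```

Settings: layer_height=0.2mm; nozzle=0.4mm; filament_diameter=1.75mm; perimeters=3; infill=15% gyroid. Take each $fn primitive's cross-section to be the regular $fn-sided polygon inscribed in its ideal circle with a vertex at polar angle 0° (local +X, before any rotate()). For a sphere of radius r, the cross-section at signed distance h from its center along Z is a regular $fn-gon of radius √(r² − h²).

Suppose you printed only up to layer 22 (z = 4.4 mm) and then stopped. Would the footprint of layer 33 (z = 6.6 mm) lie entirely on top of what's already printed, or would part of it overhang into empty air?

Compare the two slices. At z = 4.4: the 21×12.5 cube contributes its full rectangle (area 262.50 mm²); the sphere at (13.5, 0.5): section is a regular 8-gon, circumradius = √(r²−h²) = √(3²−2.6²) = 1.497 (area = (8/2)·1.497²·sin(360°/8) = 6.34 mm²); Taking the union: the regions partially overlap — summed areas 268.84 mm² minus the doubly-counted overlap 4.56 mm² gives 264.27 mm² — area = 264.27 mm². At z = 6.6: the cube is absent (z outside [0, 6]); the r=3 sphere at (13.5, 0.5) contributes a regular 8-gon of circumradius √(3²−0.4²) = 2.973 (area = (8/2)·2.973²·sin(360°/8) = 25.00 mm²); Combining (union): only the r=3 sphere at (13.5, 0.5) is present, so the union is just that shape — area = 25.00 mm². Checking containment: at z = 6.6 the cross-section extends beyond the z = 4.4 cross-section by about 7.86 mm².

part overhangs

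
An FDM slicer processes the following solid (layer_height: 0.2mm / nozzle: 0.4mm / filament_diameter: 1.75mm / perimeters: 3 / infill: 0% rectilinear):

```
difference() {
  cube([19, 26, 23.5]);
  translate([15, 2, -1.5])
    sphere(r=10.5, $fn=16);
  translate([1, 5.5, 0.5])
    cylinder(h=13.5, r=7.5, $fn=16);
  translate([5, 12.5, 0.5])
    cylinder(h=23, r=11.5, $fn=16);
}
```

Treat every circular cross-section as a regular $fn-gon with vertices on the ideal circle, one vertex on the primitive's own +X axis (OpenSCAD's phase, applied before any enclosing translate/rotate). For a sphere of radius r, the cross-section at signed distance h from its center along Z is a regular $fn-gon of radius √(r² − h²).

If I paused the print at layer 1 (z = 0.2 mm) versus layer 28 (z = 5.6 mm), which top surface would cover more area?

layer 1 (z = 0.2 mm)

Layer 1 (z = 0.2): the 19×26 cube contributes its full rectangle (area 494.00 mm²); the sphere at (15, 2): section is a regular 16-gon, circumradius = √(r²−h²) = √(10.5²−1.7²) = 10.361 (area = (16/2)·10.361²·sin(360°/16) = 328.68 mm²); the cylinder at (1, 5.5) does not reach this height (z outside [0.5, 14]); the cylinder at (5, 12.5) is absent (z outside [0.5, 23.5]); After the difference (first − rest): starting from the 19×26 cube (494.00 mm²), the r=10.5 sphere at (15, 2) partially overlaps it — only the 150.35 mm² overlap (of its 328.68 mm²) is removed, clipping the outline — area = 343.65 mm². So its area = 343.65 mm². Layer 28 (z = 5.6): the 19×26 cube contributes its full rectangle (area 494.00 mm²); the r=10.5 sphere at (15, 2) slices to a regular 16-gon of circumradius 7.736 (√(r²−h²) with h=7.1 from center) (area = (16/2)·7.736²·sin(360°/16) = 183.20 mm²); the r=7.5 cylinder at (1, 5.5) gives a regular 16-gon of circumradius 7.5 (constant along its height) (area = (16/2)·7.500²·sin(360°/16) = 172.21 mm²); the r=11.5 cylinder at (5, 12.5) contributes a regular 16-gon of circumradius 11.5 (area = (16/2)·11.500²·sin(360°/16) = 404.88 mm²); Taking the first minus the rest: starting from the 19×26 cube (494.00 mm²), the r=10.5 sphere at (15, 2) partially overlaps it — only the 97.97 mm² overlap (of its 183.20 mm²) is removed, clipping the outline; the r=7.5 cylinder at (1, 5.5) partially overlaps it — only the 90.75 mm² overlap (of its 172.21 mm²) is removed, clipping the outline; the r=11.5 cylinder at (5, 12.5) partially overlaps it — only the 194.24 mm² overlap (of its 404.88 mm²) is removed, clipping the outline — area = 111.05 mm². So its area = 111.05 mm². Layer 1 is larger (343.65 vs 111.05 mm²).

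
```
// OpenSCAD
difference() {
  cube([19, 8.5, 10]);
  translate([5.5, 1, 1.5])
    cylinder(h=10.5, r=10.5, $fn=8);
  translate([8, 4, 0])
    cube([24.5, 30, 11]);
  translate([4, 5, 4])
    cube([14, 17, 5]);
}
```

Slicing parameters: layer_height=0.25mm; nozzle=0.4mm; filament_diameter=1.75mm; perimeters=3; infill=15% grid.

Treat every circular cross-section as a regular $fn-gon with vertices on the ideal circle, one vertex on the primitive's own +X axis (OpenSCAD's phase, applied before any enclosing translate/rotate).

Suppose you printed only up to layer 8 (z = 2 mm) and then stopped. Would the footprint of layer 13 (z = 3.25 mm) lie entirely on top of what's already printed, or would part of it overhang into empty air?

Compare the two slices. At z = 2: the 19×8.5 cube contributes its full rectangle (area 161.50 mm²); the cylinder at (5.5, 1): section is a regular 8-gon, circumradius r=10.5 (area = (8/2)·10.500²·sin(360°/8) = 311.83 mm²); the cube at (8, 4) (footprint 24.5×30) is included at this height (area 735.00 mm²); the cube at (4, 5) is absent (z outside [4, 9]); Taking the first minus the rest: starting from the 19×8.5 cube (161.50 mm²), the r=10.5 cylinder at (5.5, 1) partially overlaps it — only the 124.14 mm² overlap (of its 311.83 mm²) is removed, clipping the outline; the 24.5×30 cube at (8, 4) partially overlaps it — only the 23.29 mm² overlap (of its 735.00 mm²) is removed, clipping the outline — area = 14.07 mm². At z = 3.25: the 19×8.5 cube contributes its full rectangle (area 161.50 mm²); the r=10.5 cylinder at (5.5, 1) gives a regular 8-gon of circumradius 10.5 (constant along its height) (area = (8/2)·10.500²·sin(360°/8) = 311.83 mm²); the 24.5×30 cube at (8, 4) contributes its full rectangle (area 735.00 mm²); the cube at (4, 5) does not reach this height (z outside [4, 9]); Subtracting the remaining from the first: starting from the 19×8.5 cube (161.50 mm²), the r=10.5 cylinder at (5.5, 1) partially overlaps it — only the 124.14 mm² overlap (of its 311.83 mm²) is removed, clipping the outline; the 24.5×30 cube at (8, 4) partially overlaps it — only the 23.29 mm² overlap (of its 735.00 mm²) is removed, clipping the outline — area = 14.07 mm². Checking containment: the cross-section at z = 3.25 is a subset of the cross-section at z = 2.

entirely on top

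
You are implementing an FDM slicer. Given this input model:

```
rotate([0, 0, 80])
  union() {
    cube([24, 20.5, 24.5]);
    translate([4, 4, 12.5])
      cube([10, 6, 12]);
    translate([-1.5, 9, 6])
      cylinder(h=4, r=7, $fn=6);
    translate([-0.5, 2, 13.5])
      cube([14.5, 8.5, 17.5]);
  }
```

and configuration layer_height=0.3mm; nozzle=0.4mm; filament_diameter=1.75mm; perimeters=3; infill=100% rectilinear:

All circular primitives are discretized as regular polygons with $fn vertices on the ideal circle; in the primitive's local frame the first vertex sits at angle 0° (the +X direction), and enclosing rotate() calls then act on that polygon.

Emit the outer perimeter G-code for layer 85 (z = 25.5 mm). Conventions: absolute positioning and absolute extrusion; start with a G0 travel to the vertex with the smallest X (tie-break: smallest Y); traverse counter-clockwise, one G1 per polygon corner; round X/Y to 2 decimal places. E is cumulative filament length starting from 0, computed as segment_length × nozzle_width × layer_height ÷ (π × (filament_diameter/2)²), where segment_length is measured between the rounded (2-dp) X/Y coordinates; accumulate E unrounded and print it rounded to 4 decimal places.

G0 X-10.43 Y1.33 Z25.50
G1 X-2.06 Y-0.15 E0.4241
G1 X0.46 Y14.13 E1.1475
G1 X-7.91 Y15.61 E1.5716
G1 X-10.43 Y1.33 E2.2950

At z = 25.5 mm: the cube is absent (z outside [0, 24.5]); the cube at (4, 4) is absent (z outside [12.5, 24.5]); the cylinder at (-1.5, 9) is not intersected at this z (z outside [6, 10]); the cube at (-0.5, 2) (footprint 14.5×8.5) is included at this height; Combining (union): only the 14.5×8.5 cube at (-0.5, 2) is present, so the union is just that shape — 1 connected region; (whole slice rotated 80° about Z — lengths, areas and connectivity unchanged). The outline is a single polygon with 4 vertices. Extrusion per mm of travel: 0.4 × 0.3 / (π × 0.875²) = 0.049890. Accumulating E over each segment gives final E = 2.2950.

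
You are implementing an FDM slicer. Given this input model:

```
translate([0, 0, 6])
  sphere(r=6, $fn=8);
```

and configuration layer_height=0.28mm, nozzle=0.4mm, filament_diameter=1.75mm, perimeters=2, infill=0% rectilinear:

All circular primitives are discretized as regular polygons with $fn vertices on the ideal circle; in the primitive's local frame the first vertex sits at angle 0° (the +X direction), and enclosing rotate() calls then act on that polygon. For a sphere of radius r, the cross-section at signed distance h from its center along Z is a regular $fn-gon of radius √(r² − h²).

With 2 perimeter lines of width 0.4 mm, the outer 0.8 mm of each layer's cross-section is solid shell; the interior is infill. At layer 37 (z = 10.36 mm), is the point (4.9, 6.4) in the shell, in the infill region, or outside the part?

outside

At z = 10.36 mm: the r=6 sphere slices to a regular 8-gon of circumradius 4.122 (√(r²−h²) with h=4.36 from center). Overall, the cross-section is a single solid region. The nearest boundary edge runs (4.12, 0.00)→(2.91, 2.91); distance from the point to it = 4.01 mm. The point is not inside any of the regions above, so it lies outside the cross-section (4.01 mm from the nearest boundary).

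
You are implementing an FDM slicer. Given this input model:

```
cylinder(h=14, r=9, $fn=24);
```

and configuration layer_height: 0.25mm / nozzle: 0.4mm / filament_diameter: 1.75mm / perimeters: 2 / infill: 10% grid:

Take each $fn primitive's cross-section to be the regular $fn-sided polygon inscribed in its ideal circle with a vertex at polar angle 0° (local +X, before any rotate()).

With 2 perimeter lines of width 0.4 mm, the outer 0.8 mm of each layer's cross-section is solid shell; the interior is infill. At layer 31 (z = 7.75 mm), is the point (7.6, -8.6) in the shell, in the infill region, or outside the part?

outside

At z = 7.75 mm: the r=9 cylinder contributes a regular 24-gon of circumradius 9. Overall, the cross-section is a single solid region. The nearest boundary edge runs (4.50, -7.79)→(6.36, -6.36); distance from the point to it = 2.53 mm. The point is not inside any of the regions above, so it lies outside the cross-section (2.53 mm from the nearest boundary).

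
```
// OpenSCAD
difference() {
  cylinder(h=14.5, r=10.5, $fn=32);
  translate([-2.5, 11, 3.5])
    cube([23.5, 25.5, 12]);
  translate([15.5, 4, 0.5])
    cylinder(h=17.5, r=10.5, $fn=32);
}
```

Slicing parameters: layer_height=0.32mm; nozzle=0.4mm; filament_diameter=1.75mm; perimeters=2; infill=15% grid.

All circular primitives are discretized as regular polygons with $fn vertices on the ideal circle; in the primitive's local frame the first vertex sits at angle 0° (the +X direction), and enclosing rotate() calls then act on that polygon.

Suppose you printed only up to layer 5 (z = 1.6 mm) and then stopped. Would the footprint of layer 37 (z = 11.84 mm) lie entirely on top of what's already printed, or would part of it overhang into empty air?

Compare the two slices. At z = 1.6: the r=10.5 cylinder gives a regular 32-gon of circumradius 10.5 (constant along its height) (area = (32/2)·10.500²·sin(360°/32) = 344.14 mm²); the cube at (-2.5, 11) is not intersected at this z (z outside [3.5, 15.5]); the cylinder at (15.5, 4): section is a regular 32-gon, circumradius r=10.5 (area = (32/2)·10.500²·sin(360°/32) = 344.14 mm²); Subtracting the remaining from the first: starting from the r=10.5 cylinder (344.14 mm²), the r=10.5 cylinder at (15.5, 4) partially overlaps it — only the 45.44 mm² overlap (of its 344.14 mm²) is removed, clipping the outline — area = 298.70 mm². At z = 11.84: the cylinder: section is a regular 32-gon, circumradius r=10.5 (area = (32/2)·10.500²·sin(360°/32) = 344.14 mm²); the cube at (-2.5, 11) is present — its section is the full 23.5×25.5 rectangle (area 599.25 mm²); the cylinder at (15.5, 4): section is a regular 32-gon, circumradius r=10.5 (area = (32/2)·10.500²·sin(360°/32) = 344.14 mm²); Taking the first minus the rest: starting from the r=10.5 cylinder (344.14 mm²), the 23.5×25.5 cube at (-2.5, 11) misses the remaining region (no effect); the r=10.5 cylinder at (15.5, 4) partially overlaps it — only the 45.44 mm² overlap (of its 344.14 mm²) is removed, clipping the outline — area = 298.70 mm². Checking containment: the cross-section at z = 11.84 is a subset of the cross-section at z = 1.6.

entirely on top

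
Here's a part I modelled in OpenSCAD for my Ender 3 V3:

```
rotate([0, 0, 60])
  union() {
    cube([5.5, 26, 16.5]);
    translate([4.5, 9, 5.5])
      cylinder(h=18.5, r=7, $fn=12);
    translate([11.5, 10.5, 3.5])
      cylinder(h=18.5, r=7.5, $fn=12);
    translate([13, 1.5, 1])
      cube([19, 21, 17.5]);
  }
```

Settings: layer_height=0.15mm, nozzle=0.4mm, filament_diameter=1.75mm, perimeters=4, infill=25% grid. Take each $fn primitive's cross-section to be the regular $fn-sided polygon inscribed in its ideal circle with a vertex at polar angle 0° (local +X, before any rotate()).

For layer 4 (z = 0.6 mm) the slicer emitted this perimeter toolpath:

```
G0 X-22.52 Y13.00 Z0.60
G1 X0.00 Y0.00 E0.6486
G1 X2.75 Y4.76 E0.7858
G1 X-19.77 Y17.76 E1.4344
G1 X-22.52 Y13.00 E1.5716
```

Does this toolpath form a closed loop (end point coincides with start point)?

yes

Start point (G0): (-22.52, 13.00). End point (last G1): the path returns to the start — closed.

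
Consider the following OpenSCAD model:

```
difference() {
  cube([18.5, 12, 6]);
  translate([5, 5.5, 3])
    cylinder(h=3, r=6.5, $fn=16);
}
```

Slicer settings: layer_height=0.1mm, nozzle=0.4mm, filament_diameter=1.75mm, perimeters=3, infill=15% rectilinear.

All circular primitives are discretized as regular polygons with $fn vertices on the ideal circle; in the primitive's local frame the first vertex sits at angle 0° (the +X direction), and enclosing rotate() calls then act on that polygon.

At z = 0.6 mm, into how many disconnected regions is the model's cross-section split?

1

At z = 0.6 mm: the cube (footprint 18.5×12) is included at this height; the cylinder at (5, 5.5) is not intersected at this z (z outside [3, 6]); After the difference (first − rest): none of the subtracted shapes is present at this height, so the 18.5×12 cube is unchanged — 1 connected region. The result has 1 disconnected region.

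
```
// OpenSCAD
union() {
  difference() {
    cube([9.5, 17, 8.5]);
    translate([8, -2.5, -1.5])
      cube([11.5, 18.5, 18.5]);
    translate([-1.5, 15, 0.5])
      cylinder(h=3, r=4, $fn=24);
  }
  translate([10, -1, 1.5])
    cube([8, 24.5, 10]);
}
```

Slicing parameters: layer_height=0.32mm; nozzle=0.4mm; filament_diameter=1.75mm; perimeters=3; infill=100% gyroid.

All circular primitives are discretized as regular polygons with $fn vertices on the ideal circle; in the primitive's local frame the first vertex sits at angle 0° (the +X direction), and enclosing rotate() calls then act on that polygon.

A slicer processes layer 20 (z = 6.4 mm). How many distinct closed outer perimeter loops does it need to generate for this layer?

At z = 6.4 mm: the cube (footprint 9.5×17) is included at this height; the cube at (8, -2.5) is present — its section is the full 11.5×18.5 rectangle; the cylinder at (-1.5, 15) does not reach this height (z outside [0.5, 3.5]); After the difference (first − rest): starting from the 9.5×17 cube, the 11.5×18.5 cube at (8, -2.5) partially overlaps it — only the 24.00 mm² overlap (of its 212.75 mm²) is removed, clipping the outline — 1 connected region; the cube at (10, -1) is present — its section is the full 8×24.5 rectangle; Taking the union: the 2 present regions are separate (no shared area or edge), so areas and boundary lengths simply add and each stays a separate island — 2 connected regions. The result has 2 disconnected regions.

2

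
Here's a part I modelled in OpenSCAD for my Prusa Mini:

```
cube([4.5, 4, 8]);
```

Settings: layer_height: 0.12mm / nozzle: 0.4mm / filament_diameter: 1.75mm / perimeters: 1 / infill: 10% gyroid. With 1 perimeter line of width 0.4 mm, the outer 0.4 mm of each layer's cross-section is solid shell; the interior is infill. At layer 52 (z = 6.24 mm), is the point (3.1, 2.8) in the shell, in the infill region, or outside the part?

infill

At z = 6.24 mm: the cube (footprint 4.5×4) is included at this height. Overall, the cross-section is a single solid region. The nearest boundary edge runs (4.50, 4.00)→(0.00, 4.00); distance from the point to it = 1.20 mm. The point is inside the cross-section and 1.20 mm from the nearest boundary — more than the 0.4 mm shell width (1 × 0.4), so it's in the infill interior.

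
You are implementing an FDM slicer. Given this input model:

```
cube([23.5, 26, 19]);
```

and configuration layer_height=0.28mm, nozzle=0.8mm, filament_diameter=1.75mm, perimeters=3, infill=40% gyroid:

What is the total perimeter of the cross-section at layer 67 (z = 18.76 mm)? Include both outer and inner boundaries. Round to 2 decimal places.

99.00 mm

At z = 18.76 mm: the cube is present — its section is the full 23.5×26 rectangle (perimeter 99.00 mm). Overall, the cross-section is a single solid region. Total boundary length (outer) = 99.00 mm.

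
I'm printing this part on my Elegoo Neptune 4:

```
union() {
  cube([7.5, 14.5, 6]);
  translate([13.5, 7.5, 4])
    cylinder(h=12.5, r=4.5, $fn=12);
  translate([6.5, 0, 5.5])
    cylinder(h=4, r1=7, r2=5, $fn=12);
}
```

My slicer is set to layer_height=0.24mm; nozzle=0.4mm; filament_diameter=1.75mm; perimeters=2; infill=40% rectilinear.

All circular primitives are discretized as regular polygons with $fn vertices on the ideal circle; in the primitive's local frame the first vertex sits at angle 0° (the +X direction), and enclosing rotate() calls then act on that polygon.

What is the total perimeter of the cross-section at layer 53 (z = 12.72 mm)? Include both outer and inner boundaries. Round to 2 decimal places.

At z = 12.72 mm: the cube is not intersected at this z (z outside [0, 6]); the r=4.5 cylinder at (13.5, 7.5) contributes a regular 12-gon of circumradius 4.5 (perimeter = 2·12·4.500·sin(180°/12) = 27.95 mm); the cone at (6.5, 0) is absent (z outside [5.5, 9.5]); Merging all regions: only the r=4.5 cylinder at (13.5, 7.5) is present, so the union is just that shape — boundary = 27.95 mm. Overall, the cross-section is a single solid region. Total boundary length (outer) = 27.95 mm.

27.95 mm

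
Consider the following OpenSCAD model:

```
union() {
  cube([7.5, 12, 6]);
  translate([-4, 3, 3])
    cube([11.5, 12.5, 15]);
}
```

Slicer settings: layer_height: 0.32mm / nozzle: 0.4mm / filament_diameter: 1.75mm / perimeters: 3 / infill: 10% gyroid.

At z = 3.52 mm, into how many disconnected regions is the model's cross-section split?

1

At z = 3.52 mm: the 7.5×12 cube contributes its full rectangle; the cube at (-4, 3) is present — its section is the full 11.5×12.5 rectangle; Merging all regions: the regions partially overlap (shared area 67.50 mm²), so overlapping operands fuse into one piece — 1 connected region. The result has 1 disconnected region.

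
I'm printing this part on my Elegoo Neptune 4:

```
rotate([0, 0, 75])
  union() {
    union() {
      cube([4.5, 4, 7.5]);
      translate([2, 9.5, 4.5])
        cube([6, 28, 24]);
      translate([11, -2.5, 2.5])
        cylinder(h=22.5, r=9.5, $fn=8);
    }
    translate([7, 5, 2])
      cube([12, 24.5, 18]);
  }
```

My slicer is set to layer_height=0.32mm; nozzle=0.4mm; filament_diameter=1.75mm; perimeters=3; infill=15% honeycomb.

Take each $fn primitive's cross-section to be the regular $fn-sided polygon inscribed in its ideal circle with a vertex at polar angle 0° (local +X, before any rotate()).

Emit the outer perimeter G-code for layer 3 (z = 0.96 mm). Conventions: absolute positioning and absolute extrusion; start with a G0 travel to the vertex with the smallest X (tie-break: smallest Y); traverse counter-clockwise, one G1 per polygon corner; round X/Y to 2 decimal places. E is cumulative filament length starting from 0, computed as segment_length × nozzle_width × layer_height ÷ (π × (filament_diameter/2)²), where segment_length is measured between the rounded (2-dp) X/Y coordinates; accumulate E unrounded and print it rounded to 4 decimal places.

G0 X-3.86 Y1.04 Z0.96
G1 X0.00 Y0.00 E0.2127
G1 X1.16 Y4.35 E0.4523
G1 X-2.70 Y5.38 E0.6649
G1 X-3.86 Y1.04 E0.9040

At z = 0.96 mm: the 4.5×4 cube contributes its full rectangle; the cube at (2, 9.5) is absent (z outside [4.5, 28.5]); the cylinder at (11, -2.5) is not intersected at this z (z outside [2.5, 25]); Merging all regions: only the 4.5×4 cube is present, so the union is just that shape — 1 connected region; the cube at (7, 5) is not intersected at this z (z outside [2, 20]); Merging all regions: only that combined region is present, so the union is just that shape — 1 connected region; (whole slice rotated 75° about Z — lengths, areas and connectivity unchanged). The outline is a single polygon with 4 vertices. Extrusion per mm of travel: 0.4 × 0.32 / (π × 0.875²) = 0.053216. Accumulating E over each segment gives final E = 0.9040.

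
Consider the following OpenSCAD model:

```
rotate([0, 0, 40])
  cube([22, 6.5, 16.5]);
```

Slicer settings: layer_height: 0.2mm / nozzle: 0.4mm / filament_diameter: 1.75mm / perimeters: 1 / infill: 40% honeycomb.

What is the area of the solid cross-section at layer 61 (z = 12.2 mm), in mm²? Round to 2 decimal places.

143.00 mm²

At z = 12.2 mm: the 22×6.5 cube contributes its full rectangle (area 143.00 mm²); (rotated 40° about Z; rotation is an isometry so areas/perimeters/island counts are preserved). Overall, the cross-section is a single solid region. Net area = 143.00 mm².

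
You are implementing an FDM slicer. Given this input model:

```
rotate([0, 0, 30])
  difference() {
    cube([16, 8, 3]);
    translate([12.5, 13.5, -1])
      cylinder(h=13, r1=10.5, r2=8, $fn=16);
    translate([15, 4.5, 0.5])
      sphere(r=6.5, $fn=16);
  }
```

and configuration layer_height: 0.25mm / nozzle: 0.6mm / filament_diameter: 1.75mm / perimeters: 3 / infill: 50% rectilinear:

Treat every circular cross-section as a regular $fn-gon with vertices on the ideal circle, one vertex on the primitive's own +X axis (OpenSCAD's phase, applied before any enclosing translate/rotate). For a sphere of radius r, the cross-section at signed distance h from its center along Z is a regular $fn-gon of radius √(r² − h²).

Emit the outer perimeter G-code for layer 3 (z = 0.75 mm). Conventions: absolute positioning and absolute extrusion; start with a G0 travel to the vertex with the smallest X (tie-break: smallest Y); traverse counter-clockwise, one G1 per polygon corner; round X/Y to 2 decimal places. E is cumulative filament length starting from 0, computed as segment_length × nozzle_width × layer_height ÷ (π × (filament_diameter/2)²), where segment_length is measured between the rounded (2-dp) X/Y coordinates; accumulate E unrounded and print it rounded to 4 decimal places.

At z = 0.75 mm: the cube is present — its section is the full 16×8 rectangle; the cone at (12.5, 13.5) contributes a regular 16-gon of circumradius 10.163 (interpolated between r1=10.5 and r2=8 at t=0.135); the sphere at (15, 4.5): section is a regular 16-gon, circumradius = √(r²−h²) = √(6.5²−0.25²) = 6.495; Taking the first minus the rest: starting from the 16×8 cube, the cone at (12.5, 13.5) partially overlaps it — only the 41.88 mm² overlap (of its 316.24 mm²) is removed, clipping the outline; the r=6.5 sphere at (15, 4.5) partially overlaps it — only the 24.86 mm² overlap (of its 129.16 mm²) is removed, clipping the outline — 1 connected region; (whole slice rotated 30° about Z — lengths, areas and connectivity unchanged). The outline is a single polygon with 7 vertices. Extrusion per mm of travel: 0.6 × 0.25 / (π × 0.875²) = 0.062363. Accumulating E over each segment gives final E = 2.0625.

G0 X-4.00 Y6.93 Z0.75
G1 X0.00 Y0.00 E0.4990
G1 X8.96 Y5.17 E1.1441
G1 X6.79 Y6.24 E1.2950
G1 X5.36 Y7.87 E1.4302
G1 X1.44 Y8.12 E1.6752
G1 X-0.37 Y9.02 E1.8012
G1 X-4.00 Y6.93 E2.0625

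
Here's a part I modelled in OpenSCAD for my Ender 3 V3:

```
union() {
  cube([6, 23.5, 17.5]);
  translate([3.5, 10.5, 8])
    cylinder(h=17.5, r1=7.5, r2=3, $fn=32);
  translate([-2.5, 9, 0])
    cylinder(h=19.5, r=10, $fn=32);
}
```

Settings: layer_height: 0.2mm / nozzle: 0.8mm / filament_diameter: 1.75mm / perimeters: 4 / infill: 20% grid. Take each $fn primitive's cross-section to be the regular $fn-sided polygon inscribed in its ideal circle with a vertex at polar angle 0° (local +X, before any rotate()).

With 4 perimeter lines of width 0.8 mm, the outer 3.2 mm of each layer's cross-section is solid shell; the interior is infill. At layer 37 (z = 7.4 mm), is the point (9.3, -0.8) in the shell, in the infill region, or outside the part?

At z = 7.4 mm: the cube is present — its section is the full 6×23.5 rectangle; the cone at (3.5, 10.5) is absent (z outside [8, 25.5]); the r=10 cylinder at (-2.5, 9) contributes a regular 32-gon of circumradius 10; Combining (union): the regions partially overlap (shared area 95.77 mm²), so overlapping operands fuse into one piece — 1 connected region. Overall, the cross-section is a single solid region. The nearest boundary edge runs (6.00, 3.79)→(6.00, 0.00); distance from the point to it = 3.40 mm. The point is not inside any of the regions above, so it lies outside the cross-section (3.40 mm from the nearest boundary).

outside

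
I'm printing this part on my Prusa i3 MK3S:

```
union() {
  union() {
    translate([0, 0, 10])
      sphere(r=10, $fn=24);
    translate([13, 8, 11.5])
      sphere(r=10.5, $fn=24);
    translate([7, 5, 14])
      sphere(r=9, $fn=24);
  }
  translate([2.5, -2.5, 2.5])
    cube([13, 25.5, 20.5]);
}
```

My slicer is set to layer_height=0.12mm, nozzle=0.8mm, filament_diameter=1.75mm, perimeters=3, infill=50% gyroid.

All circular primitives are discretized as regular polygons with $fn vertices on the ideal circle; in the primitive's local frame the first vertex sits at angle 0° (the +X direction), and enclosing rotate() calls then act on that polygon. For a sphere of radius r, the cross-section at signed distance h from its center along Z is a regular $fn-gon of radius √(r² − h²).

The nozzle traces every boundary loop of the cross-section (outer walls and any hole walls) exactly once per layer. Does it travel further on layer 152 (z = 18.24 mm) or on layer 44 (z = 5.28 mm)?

Layer 152 (z = 18.24): the r=10 sphere contributes a regular 24-gon of circumradius √(10²−8.24²) = 5.666 (perimeter = 2·24·5.666·sin(180°/24) = 35.50 mm); the r=10.5 sphere at (13, 8) slices to a regular 24-gon of circumradius 8.051 (√(r²−h²) with h=6.74 from center) (perimeter = 2·24·8.051·sin(180°/24) = 50.44 mm); the sphere at (7, 5): section is a regular 24-gon, circumradius = √(r²−h²) = √(9²−4.24²) = 7.939 (perimeter = 2·24·7.939·sin(180°/24) = 49.74 mm); Merging all regions: the regions partially overlap (shared area 130.02 mm²), so the edge portions inside another operand are dropped and the merged outline is re-measured after clipping — boundary = 75.99 mm; the 13×25.5 cube at (2.5, -2.5) contributes its full rectangle (perimeter 77.00 mm); Combining (union): the regions partially overlap (shared area 209.38 mm²), so the edge portions inside another operand are dropped and the merged outline is re-measured after clipping — boundary = 95.57 mm. So its perimeter = 95.57 mm. Layer 44 (z = 5.28): the r=10 sphere contributes a regular 24-gon of circumradius √(10²−4.72²) = 8.816 (perimeter = 2·24·8.816·sin(180°/24) = 55.23 mm); the r=10.5 sphere at (13, 8) slices to a regular 24-gon of circumradius 8.459 (√(r²−h²) with h=6.22 from center) (perimeter = 2·24·8.459·sin(180°/24) = 53.00 mm); the r=9 sphere at (7, 5) contributes a regular 24-gon of circumradius √(9²−8.72²) = 2.227 (perimeter = 2·24·2.227·sin(180°/24) = 13.96 mm); Combining (union): the regions partially overlap (shared area 25.54 mm²), so the edge portions inside another operand are dropped and the merged outline is re-measured after clipping — boundary = 91.75 mm; the 13×25.5 cube at (2.5, -2.5) contributes its full rectangle (perimeter 77.00 mm); Taking the union: the regions partially overlap (shared area 196.55 mm²), so the edge portions inside another operand are dropped and the merged outline is re-measured after clipping — boundary = 106.90 mm. So its perimeter = 106.90 mm. Layer 44 is larger (106.90 vs 95.57 mm).

layer 44 (z = 5.28 mm)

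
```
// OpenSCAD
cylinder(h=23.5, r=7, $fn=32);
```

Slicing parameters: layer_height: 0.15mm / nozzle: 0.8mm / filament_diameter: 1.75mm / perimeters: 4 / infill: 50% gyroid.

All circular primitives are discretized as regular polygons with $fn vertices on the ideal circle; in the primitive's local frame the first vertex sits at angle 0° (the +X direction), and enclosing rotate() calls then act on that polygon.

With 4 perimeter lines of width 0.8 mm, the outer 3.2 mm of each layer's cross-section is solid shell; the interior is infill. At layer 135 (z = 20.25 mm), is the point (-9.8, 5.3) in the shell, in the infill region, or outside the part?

At z = 20.25 mm: the r=7 cylinder gives a regular 32-gon of circumradius 7 (constant along its height). Overall, the cross-section is a single solid region. The nearest boundary edge runs (-5.82, 3.89)→(-6.47, 2.68); distance from the point to it = 4.17 mm. The point is not inside any of the regions above, so it lies outside the cross-section (4.17 mm from the nearest boundary).

outside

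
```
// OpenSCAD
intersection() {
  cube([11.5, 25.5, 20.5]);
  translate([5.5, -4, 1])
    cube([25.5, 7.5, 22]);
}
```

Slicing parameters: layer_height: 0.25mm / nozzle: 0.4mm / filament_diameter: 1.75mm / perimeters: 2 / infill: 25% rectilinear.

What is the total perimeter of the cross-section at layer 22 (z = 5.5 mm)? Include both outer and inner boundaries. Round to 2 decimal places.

19.00 mm

At z = 5.5 mm: the cube (footprint 11.5×25.5) is included at this height (perimeter 74.00 mm); the cube at (5.5, -4) is present — its section is the full 25.5×7.5 rectangle (perimeter 66.00 mm); Taking the intersection: the 25.5×7.5 cube at (5.5, -4) partially overlaps the 11.5×25.5 cube; clipping to the common part keeps 21.00 mm² — boundary = 19.00 mm. Overall, the cross-section is a single solid region. Total boundary length (outer) = 19.00 mm.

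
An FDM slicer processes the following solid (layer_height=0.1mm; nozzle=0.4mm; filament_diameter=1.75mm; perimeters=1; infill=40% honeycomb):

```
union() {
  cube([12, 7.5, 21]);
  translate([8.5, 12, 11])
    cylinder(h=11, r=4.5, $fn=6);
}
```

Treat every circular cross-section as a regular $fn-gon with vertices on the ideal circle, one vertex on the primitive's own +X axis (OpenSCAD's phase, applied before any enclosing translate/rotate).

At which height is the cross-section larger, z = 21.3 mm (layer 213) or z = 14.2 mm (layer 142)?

layer 142 (z = 14.2 mm)

Layer 213 (z = 21.3): the cube is not intersected at this z (z outside [0, 21]); the r=4.5 cylinder at (8.5, 12) contributes a regular 6-gon of circumradius 4.5 (area = (6/2)·4.500²·sin(360°/6) = 52.61 mm²); Taking the union: only the r=4.5 cylinder at (8.5, 12) is present, so the union is just that shape — area = 52.61 mm². So its area = 52.61 mm². Layer 142 (z = 14.2): the 12×7.5 cube contributes its full rectangle (area 90.00 mm²); the r=4.5 cylinder at (8.5, 12) contributes a regular 6-gon of circumradius 4.5 (area = (6/2)·4.500²·sin(360°/6) = 52.61 mm²); Merging all regions: the 2 present regions are separate (no shared area or edge), so areas and boundary lengths simply add and each stays a separate island — area = 142.61 mm². So its area = 142.61 mm². Layer 142 is larger (142.61 vs 52.61 mm²).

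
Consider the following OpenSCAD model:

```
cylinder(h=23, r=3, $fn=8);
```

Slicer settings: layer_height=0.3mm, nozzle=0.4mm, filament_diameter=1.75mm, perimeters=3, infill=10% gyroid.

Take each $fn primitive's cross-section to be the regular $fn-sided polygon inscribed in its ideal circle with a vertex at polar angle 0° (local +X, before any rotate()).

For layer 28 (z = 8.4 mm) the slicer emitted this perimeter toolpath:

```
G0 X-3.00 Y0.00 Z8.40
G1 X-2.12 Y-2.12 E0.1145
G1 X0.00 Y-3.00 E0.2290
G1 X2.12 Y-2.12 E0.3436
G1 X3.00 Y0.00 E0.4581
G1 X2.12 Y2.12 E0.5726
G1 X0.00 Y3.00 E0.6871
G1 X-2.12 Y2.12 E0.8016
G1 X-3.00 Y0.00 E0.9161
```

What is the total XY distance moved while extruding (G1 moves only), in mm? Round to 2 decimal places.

18.36 mm

Sum the Euclidean lengths of each G1 segment: total = 18.36 mm.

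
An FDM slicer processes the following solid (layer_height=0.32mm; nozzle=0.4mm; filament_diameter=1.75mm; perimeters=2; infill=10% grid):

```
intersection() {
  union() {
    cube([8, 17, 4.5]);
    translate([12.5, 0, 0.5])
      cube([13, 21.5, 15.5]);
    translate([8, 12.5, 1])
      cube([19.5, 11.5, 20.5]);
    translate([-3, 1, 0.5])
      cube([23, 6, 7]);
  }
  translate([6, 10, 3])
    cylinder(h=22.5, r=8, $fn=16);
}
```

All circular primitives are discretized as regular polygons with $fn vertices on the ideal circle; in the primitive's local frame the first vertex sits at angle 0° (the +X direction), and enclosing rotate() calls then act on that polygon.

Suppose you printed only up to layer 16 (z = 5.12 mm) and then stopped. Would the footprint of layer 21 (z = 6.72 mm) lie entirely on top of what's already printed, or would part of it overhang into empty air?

entirely on top

Compare the two slices. At z = 5.12: the cube is not intersected at this z (z outside [0, 4.5]); the cube at (12.5, 0) (footprint 13×21.5) is included at this height (area 279.50 mm²); the cube at (8, 12.5) is present — its section is the full 19.5×11.5 rectangle (area 224.25 mm²); the cube at (-3, 1) (footprint 23×6) is included at this height (area 138.00 mm²); Taking the union: the regions partially overlap — summed areas 641.75 mm² minus the doubly-counted overlap 162.00 mm² gives 479.75 mm² — area = 479.75 mm²; the cylinder at (6, 10): section is a regular 16-gon, circumradius r=8 (area = (16/2)·8.000²·sin(360°/16) = 195.93 mm²); After intersecting: the r=8 cylinder at (6, 10) partially overlaps that combined region; clipping to the common part keeps 77.49 mm² — area = 77.49 mm². At z = 6.72: the cube does not reach this height (z outside [0, 4.5]); the cube at (12.5, 0) is present — its section is the full 13×21.5 rectangle (area 279.50 mm²); the cube at (8, 12.5) is present — its section is the full 19.5×11.5 rectangle (area 224.25 mm²); the 23×6 cube at (-3, 1) contributes its full rectangle (area 138.00 mm²); Taking the union: the regions partially overlap — summed areas 641.75 mm² minus the doubly-counted overlap 162.00 mm² gives 479.75 mm² — area = 479.75 mm²; the r=8 cylinder at (6, 10) contributes a regular 16-gon of circumradius 8 (area = (16/2)·8.000²·sin(360°/16) = 195.93 mm²); Keeping only the common overlap: the r=8 cylinder at (6, 10) partially overlaps the result so far; clipping to the common part keeps 77.49 mm² — area = 77.49 mm². Checking containment: the cross-section at z = 6.72 is a subset of the cross-section at z = 5.12.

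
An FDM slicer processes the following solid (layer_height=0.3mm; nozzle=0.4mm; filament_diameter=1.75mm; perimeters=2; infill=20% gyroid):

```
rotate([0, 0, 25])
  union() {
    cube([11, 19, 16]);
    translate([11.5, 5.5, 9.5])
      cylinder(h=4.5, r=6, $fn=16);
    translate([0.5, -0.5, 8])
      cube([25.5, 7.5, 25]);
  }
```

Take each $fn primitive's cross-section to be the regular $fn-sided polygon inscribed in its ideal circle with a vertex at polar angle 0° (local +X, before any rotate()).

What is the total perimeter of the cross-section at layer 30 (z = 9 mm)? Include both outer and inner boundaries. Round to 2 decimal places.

91.00 mm

At z = 9 mm: the cube is present — its section is the full 11×19 rectangle (perimeter 60.00 mm); the cylinder at (11.5, 5.5) is absent (z outside [9.5, 14]); the cube at (0.5, -0.5) (footprint 25.5×7.5) is included at this height (perimeter 66.00 mm); Combining (union): the regions partially overlap (shared area 73.50 mm²), so the edge portions inside another operand are dropped and the merged outline is re-measured after clipping — boundary = 91.00 mm; (whole slice rotated 25° about Z — lengths, areas and connectivity unchanged). Overall, the cross-section is a single solid region. Total boundary length (outer) = 91.00 mm.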